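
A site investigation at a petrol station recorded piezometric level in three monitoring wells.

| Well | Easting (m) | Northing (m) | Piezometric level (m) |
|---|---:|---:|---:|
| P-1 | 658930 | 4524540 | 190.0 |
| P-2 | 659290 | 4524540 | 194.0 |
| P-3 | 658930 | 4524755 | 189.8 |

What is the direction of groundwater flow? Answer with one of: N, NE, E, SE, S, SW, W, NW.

W

∂h/∂x = (194.0 − 190.0) / (659290 − 658930) = +0.01111
∂h/∂y = (189.8 − 190.0) / (4524755 − 4524540) = -0.0009302
Flow = −∇h = (-0.01111 east, +0.0009302 north), which points west.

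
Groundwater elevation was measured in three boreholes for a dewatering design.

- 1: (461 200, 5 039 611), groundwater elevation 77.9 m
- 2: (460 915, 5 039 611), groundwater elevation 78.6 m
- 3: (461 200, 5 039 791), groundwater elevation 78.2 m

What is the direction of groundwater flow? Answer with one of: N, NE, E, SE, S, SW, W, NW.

SE

∂h/∂x = (78.6 − 77.9) / (460915 − 461200) = -0.002456
∂h/∂y = (78.2 − 77.9) / (5039791 − 5039611) = +0.001667
Flow = −∇h = (+0.002456 east, -0.001667 north), which points southeast.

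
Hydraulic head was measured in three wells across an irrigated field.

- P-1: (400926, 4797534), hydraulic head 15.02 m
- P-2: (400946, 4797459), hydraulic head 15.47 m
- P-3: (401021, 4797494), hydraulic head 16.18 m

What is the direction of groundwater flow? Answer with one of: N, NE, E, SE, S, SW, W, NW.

W

Taking P-1 as reference: P-2−P-1 = (20, -75, +0.45); P-3−P-1 = (95, -40, +1.16).
Solve a·Δx + b·Δy = Δh: det = 20·(-40) − 95·(-75) = 6325.
∂h/∂x = [(+0.45)·(-40) − (+1.16)·(-75)] / 6325 = +0.01091
∂h/∂y = [20·(+1.16) − 95·(+0.45)] / 6325 = -0.003091
Flow = −∇h = (-0.01091 east, +0.003091 north), which points west.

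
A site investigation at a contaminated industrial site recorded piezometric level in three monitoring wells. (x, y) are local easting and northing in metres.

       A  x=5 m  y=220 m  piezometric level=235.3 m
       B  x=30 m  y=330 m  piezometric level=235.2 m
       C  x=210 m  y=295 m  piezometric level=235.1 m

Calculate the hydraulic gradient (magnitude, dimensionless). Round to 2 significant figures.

0.0010

With h = a·x + b·y + c and A as origin, the differences give:
  25·a + 110·b = -0.1
  205·a + 75·b = -0.2
Eliminate b (×75 and ×110, subtract): -20675·a = 14.50 → a = ∂h/∂x = -0.0007013
Back-substitute: b = ∂h/∂y = -0.0007497.
|∇h| = √(-0.0007013² + -0.0007497²) = 0.001027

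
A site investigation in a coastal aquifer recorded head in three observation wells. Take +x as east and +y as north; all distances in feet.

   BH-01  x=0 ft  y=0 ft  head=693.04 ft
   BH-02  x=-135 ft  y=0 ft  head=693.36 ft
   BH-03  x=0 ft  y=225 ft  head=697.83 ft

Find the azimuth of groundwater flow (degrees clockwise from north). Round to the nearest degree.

174°

∂h/∂x = (693.36 − 693.04) / (-135 − 0) = -0.002370
∂h/∂y = (697.83 − 693.04) / (225 − 0) = +0.02129
Flow direction (−∇h) has components (+0.002370 E, -0.02129 N).
Azimuth = atan2(E, N) = atan2(+0.002370, -0.02129) = 173.6° ≈ 174°.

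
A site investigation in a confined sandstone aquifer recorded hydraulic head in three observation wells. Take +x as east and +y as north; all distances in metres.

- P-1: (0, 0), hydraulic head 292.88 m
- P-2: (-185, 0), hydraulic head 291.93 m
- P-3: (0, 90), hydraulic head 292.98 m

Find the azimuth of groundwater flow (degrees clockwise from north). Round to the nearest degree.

258°

∂h/∂x = (291.93 − 292.88) / (-185 − 0) = +0.005135
∂h/∂y = (292.98 − 292.88) / (90 − 0) = +0.001111
Flow direction (−∇h) has components (-0.005135 E, -0.001111 N).
Azimuth = atan2(E, N) = atan2(-0.005135, -0.001111) = 257.8° ≈ 258°.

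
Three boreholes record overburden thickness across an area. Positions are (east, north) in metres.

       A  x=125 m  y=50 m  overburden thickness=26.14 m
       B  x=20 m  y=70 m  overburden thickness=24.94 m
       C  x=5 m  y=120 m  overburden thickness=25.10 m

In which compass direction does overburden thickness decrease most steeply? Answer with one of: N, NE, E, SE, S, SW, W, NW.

Differences from A: to B (Δx, Δy, Δh) = (-105, 20, -1.20); to C = (-120, 70, -1.04).
Solve a·Δx + b·Δy = Δd: det = (-105)·70 − (-120)·20 = -4950.
∂d/∂x = [(-1.20)·70 − (-1.04)·20] / -4950 = +0.01277
∂d/∂y = [(-105)·(-1.04) − (-120)·(-1.20)] / -4950 = +0.007030
Steepest decrease is along −∇f = (-0.01277 E, -0.007030 N) → southwest.

SW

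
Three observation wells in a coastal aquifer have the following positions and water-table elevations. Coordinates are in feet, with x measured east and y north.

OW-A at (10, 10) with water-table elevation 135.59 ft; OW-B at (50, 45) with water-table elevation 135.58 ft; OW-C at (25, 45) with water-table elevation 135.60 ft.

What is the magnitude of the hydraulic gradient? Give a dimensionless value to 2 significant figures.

0.0010

Differences from OW-A: to OW-B (Δx, Δy, Δh) = (40, 35, -0.01); to OW-C = (15, 35, +0.01).
Determinant of the coordinate differences = 40·35 − 15·35 = 875.
∂h/∂x = [(-0.01)·35 − (+0.01)·35] / 875 = -0.0008000
∂h/∂y = [40·(+0.01) − 15·(-0.01)] / 875 = +0.0006286
|∇h| = √(-0.0008000² + 0.0006286²) = 0.001017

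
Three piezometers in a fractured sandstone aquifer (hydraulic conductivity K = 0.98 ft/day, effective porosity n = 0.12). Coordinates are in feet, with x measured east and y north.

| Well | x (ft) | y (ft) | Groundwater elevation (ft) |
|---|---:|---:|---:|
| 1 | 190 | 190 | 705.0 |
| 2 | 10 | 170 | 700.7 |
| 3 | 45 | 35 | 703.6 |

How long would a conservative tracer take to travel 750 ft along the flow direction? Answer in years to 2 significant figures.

8.5 years

Differences from 1: to 2 (Δx, Δy, Δh) = (-180, -20, -4.3); to 3 = (-145, -155, -1.4).
Determinant of the coordinate differences = (-180)·(-155) − (-145)·(-20) = 25000.
∂h/∂x = [(-4.3)·(-155) − (-1.4)·(-20)] / 25000 = +0.02554
∂h/∂y = [(-180)·(-1.4) − (-145)·(-4.3)] / 25000 = -0.01486
|∇h| = √(0.02554² + -0.01486²) = 0.02955
Seepage velocity v = K·i/n = 0.98 × 0.02955 / 0.12 = 0.2413 ft/day.
t = 750 / 0.2413 = 3108 days = 8.51 years.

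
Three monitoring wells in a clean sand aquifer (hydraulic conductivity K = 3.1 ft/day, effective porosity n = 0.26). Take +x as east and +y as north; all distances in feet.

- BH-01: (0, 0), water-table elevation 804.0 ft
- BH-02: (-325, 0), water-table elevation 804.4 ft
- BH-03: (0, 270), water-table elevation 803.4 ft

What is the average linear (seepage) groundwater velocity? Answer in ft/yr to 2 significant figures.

11 ft/yr

∂h/∂x = (804.4 − 804.0) / (-325 − 0) = -0.001231
∂h/∂y = (803.4 − 804.0) / (270 − 0) = -0.002222
|∇h| = √(-0.001231² + -0.002222²) = 0.00254
Seepage velocity v = K·i/n = 3.1 × 0.00254 / 0.26 = 0.03028 ft/day = 11.06 ft/yr.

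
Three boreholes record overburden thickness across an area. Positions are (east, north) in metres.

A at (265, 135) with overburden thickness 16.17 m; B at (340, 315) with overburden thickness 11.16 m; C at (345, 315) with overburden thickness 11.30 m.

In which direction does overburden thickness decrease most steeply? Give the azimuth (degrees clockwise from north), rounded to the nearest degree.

Differences from A: to B (Δx, Δy, Δh) = (75, 180, -5.01); to C = (80, 180, -4.87).
Solve a·Δx + b·Δy = Δd: det = 75·180 − 80·180 = -900.
∂d/∂x = [(-5.01)·180 − (-4.87)·180] / -900 = +0.02800
∂d/∂y = [75·(-4.87) − 80·(-5.01)] / -900 = -0.03950
Steepest decrease is along −∇f: components (-0.02800 E, +0.03950 N).
Azimuth = atan2(-0.02800, +0.03950) = 324.7° ≈ 325°.

325°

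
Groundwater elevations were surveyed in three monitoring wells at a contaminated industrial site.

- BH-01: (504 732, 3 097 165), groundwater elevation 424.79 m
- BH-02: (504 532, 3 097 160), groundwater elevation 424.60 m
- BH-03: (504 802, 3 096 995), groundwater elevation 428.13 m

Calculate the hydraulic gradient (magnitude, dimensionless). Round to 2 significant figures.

0.019

Differences from BH-01: to BH-02 (Δx, Δy, Δh) = (-200, -5, -0.19); to BH-03 = (70, -170, +3.34).
Solve a·Δx + b·Δy = Δh: det = (-200)·(-170) − 70·(-5) = 34350.
∂h/∂x = [(-0.19)·(-170) − (+3.34)·(-5)] / 34350 = +0.001426
∂h/∂y = [(-200)·(+3.34) − 70·(-0.19)] / 34350 = -0.01906
|∇h| = √(0.001426² + -0.01906²) = 0.01911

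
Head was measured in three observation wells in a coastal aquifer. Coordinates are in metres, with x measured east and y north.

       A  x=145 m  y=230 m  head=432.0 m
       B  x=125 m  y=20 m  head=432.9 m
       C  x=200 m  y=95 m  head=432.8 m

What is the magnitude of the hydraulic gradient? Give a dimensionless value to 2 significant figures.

0.0056

Three-point gradient (reference A): Δ to B = (-20, -210, +0.9), Δ to C = (55, -135, +0.8).
∂h/∂x = +0.003263, ∂h/∂y = -0.004596 (det = 14250).
|∇h| = √(0.003263² + -0.004596²) = 0.005637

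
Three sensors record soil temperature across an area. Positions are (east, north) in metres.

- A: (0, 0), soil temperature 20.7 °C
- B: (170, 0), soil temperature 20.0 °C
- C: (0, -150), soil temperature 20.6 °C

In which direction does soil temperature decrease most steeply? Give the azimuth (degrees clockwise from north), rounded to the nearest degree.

∂T/∂x = (20.0 − 20.7) / (170 − 0) = -0.004118
∂T/∂y = (20.6 − 20.7) / (-150 − 0) = +0.0006667
Steepest decrease is along −∇f: components (+0.004118 E, -0.0006667 N).
Azimuth = atan2(+0.004118, -0.0006667) = 99.2° ≈ 099°.

099°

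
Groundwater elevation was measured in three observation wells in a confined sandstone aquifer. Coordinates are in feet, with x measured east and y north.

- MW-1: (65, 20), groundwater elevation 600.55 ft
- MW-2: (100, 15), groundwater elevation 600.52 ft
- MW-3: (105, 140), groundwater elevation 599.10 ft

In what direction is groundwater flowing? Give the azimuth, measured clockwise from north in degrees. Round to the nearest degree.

012°

With h = a·x + b·y + c and MW-1 as origin, the differences give:
  35·a + (-5)·b = -0.03
  40·a + 120·b = -1.45
Eliminate b (×120 and ×(-5), subtract): 4400·a = -10.850 → a = ∂h/∂x = -0.002466
Back-substitute: b = ∂h/∂y = -0.01126.
Flow direction (−∇h) has components (+0.002466 E, +0.01126 N).
Azimuth = atan2(E, N) = atan2(+0.002466, +0.01126) = 12.4° ≈ 012°.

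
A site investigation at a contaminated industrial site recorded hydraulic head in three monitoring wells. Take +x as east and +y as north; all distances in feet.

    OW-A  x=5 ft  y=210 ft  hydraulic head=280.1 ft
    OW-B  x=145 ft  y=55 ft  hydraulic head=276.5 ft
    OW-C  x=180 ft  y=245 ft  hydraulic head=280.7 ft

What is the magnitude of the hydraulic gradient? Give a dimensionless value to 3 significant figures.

Differences from OW-A: to OW-B (Δx, Δy, Δh) = (140, -155, -3.6); to OW-C = (175, 35, +0.6).
Solve a·Δx + b·Δy = Δh: det = 140·35 − 175·(-155) = 32025.
∂h/∂x = [(-3.6)·35 − (+0.6)·(-155)] / 32025 = -0.001030
∂h/∂y = [140·(+0.6) − 175·(-3.6)] / 32025 = +0.02230
|∇h| = √(-0.001030² + 0.02230²) = 0.02232

0.0223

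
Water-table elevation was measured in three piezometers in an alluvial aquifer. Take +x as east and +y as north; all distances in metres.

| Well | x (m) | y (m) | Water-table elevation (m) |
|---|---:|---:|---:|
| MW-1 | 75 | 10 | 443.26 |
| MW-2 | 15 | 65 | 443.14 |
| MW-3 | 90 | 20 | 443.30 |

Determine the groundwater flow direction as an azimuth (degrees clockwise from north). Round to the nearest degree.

Differences from MW-1: to MW-2 (Δx, Δy, Δh) = (-60, 55, -0.12); to MW-3 = (15, 10, +0.04).
Solve a·Δx + b·Δy = Δh: det = (-60)·10 − 15·55 = -1425.
∂h/∂x = [(-0.12)·10 − (+0.04)·55] / -1425 = +0.002386
∂h/∂y = [(-60)·(+0.04) − 15·(-0.12)] / -1425 = +0.0004211
Flow direction (−∇h) has components (-0.002386 E, -0.0004211 N).
Azimuth = atan2(E, N) = atan2(-0.002386, -0.0004211) = 260.0° ≈ 260°.

260°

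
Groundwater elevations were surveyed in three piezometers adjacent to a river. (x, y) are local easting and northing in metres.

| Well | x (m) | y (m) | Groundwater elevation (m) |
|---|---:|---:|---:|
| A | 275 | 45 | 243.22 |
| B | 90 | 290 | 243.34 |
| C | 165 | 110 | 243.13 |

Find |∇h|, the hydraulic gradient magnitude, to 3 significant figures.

0.00283

Taking A as reference: B−A = (-185, 245, +0.12); C−A = (-110, 65, -0.09).
Solve a·Δx + b·Δy = Δh: det = (-185)·65 − (-110)·245 = 14925.
∂h/∂x = [(+0.12)·65 − (-0.09)·245] / 14925 = +0.002000
∂h/∂y = [(-185)·(-0.09) − (-110)·(+0.12)] / 14925 = +0.002000
|∇h| = √(0.002000² + 0.002000²) = 0.002828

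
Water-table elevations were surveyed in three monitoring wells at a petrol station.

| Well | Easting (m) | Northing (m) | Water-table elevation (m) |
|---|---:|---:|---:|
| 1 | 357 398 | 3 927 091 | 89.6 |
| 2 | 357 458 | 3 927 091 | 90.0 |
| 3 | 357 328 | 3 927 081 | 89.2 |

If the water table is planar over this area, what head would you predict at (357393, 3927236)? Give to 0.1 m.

Taking 1 as reference: 2−1 = (60, 0, +0.4); 3−1 = (-70, -10, -0.4).
Determinant of the coordinate differences = 60·(-10) − (-70)·0 = -600.
∂h/∂x = [(+0.4)·(-10) − (-0.4)·0] / -600 = +0.006667
∂h/∂y = [60·(-0.4) − (-70)·(+0.4)] / -600 = -0.006667
h(357393, 3927236) = 89.6 + (+0.006667)·(-5) + (-0.006667)·(145) = 89.6 -0.033 -0.967 = 88.600 m.

88.6 m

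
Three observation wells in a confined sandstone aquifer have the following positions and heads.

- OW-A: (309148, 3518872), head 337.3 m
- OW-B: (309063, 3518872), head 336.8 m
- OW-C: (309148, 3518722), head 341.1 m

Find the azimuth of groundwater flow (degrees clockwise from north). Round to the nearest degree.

∂h/∂x = (336.8 − 337.3) / (309063 − 309148) = +0.005882
∂h/∂y = (341.1 − 337.3) / (3518722 − 3518872) = -0.02533
Flow direction (−∇h) has components (-0.005882 E, +0.02533 N).
Azimuth = atan2(E, N) = atan2(-0.005882, +0.02533) = 346.9° ≈ 347°.

347°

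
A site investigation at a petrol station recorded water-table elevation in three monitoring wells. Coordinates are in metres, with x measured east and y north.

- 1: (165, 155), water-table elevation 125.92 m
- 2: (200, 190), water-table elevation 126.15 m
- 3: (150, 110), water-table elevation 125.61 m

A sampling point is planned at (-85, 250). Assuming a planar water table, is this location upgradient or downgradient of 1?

upgradient

Differences from 1: to 2 (Δx, Δy, Δh) = (35, 35, +0.23); to 3 = (-15, -45, -0.31).
Solve a·Δx + b·Δy = Δh: det = 35·(-45) − (-15)·35 = -1050.
∂h/∂x = [(+0.23)·(-45) − (-0.31)·35] / -1050 = -0.0004762
∂h/∂y = [35·(-0.31) − (-15)·(+0.23)] / -1050 = +0.007048
Head at (-85, 250) = 125.92 + (-0.0004762)·(-250) + (+0.007048)·(95) = 126.71 m.
That is higher than the 125.92 m at 1, so the point is upgradient.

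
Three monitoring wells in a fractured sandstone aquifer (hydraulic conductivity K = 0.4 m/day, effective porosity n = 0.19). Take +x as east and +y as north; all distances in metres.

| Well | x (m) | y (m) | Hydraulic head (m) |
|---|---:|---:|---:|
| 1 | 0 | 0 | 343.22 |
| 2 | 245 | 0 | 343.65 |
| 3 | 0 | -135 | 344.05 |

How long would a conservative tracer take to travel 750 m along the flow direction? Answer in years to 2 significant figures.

150 years

∂h/∂x = (343.65 − 343.22) / (245 − 0) = +0.001755
∂h/∂y = (344.05 − 343.22) / (-135 − 0) = -0.006148
|∇h| = √(0.001755² + -0.006148²) = 0.006394
Seepage velocity v = K·i/n = 0.4 × 0.006394 / 0.19 = 0.01346 m/day.
t = 750 / 0.01346 = 5.572e+04 days = 153 years.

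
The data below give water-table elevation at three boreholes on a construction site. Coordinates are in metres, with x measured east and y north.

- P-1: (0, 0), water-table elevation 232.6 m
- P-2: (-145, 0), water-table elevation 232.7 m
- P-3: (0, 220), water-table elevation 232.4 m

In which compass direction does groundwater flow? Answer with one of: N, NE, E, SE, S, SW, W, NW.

NE

∂h/∂x = (232.7 − 232.6) / (-145 − 0) = -0.0006897
∂h/∂y = (232.4 − 232.6) / (220 − 0) = -0.0009091
Flow = −∇h = (+0.0006897 east, +0.0009091 north), which points northeast.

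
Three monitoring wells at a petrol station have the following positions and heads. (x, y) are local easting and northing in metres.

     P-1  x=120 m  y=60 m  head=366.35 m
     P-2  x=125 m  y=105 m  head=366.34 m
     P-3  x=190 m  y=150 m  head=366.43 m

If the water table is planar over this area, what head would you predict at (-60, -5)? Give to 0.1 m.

366.1 m

Three-point gradient (reference P-1): Δ to P-2 = (5, 45, -0.01), Δ to P-3 = (70, 90, +0.08).
∂h/∂x = +0.001667, ∂h/∂y = -0.0004074 (det = -2700).
h(-60, -5) = 366.35 + (+0.001667)·(-180) + (-0.0004074)·(-65) = 366.35 -0.300 +0.026 = 366.076 m.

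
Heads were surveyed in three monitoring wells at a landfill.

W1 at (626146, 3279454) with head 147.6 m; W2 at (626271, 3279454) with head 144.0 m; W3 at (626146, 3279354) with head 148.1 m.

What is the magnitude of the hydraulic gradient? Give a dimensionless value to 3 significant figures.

0.0292

∂h/∂x = (144.0 − 147.6) / (626271 − 626146) = -0.02880
∂h/∂y = (148.1 − 147.6) / (3279354 − 3279454) = -0.005000
|∇h| = √(-0.02880² + -0.005000²) = 0.02923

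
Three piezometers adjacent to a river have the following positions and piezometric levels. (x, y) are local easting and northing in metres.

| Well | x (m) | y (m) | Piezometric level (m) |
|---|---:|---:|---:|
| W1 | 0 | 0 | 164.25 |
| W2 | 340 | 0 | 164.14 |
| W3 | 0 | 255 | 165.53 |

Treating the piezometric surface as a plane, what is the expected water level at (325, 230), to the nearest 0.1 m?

∂h/∂x = (164.14 − 164.25) / (340 − 0) = -0.0003235
∂h/∂y = (165.53 − 164.25) / (255 − 0) = +0.005020
h(325, 230) = 164.25 + (-0.0003235)·(325) + (+0.005020)·(230) = 164.25 -0.105 +1.155 = 165.299 m.

165.3 m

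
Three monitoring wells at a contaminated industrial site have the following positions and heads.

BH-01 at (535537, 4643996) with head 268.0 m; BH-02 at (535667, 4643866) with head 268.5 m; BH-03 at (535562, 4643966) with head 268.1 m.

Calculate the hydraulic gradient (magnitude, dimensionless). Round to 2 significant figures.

With h = a·x + b·y + c and BH-01 as origin, the differences give:
  130·a + (-130)·b = +0.5
  25·a + (-30)·b = +0.1
Eliminate b (×(-30) and ×(-130), subtract): -650·a = -2.00 → a = ∂h/∂x = +0.003077
Back-substitute: b = ∂h/∂y = -0.0007692.
|∇h| = √(0.003077² + -0.0007692²) = 0.003172

0.0032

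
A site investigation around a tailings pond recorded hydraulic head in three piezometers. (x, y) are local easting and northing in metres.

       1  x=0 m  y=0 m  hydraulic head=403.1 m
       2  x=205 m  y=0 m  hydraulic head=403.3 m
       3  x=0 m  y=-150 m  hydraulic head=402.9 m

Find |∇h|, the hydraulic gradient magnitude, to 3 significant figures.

∂h/∂x = (403.3 − 403.1) / (205 − 0) = +0.0009756
∂h/∂y = (402.9 − 403.1) / (-150 − 0) = +0.001333
|∇h| = √(0.0009756² + 0.001333²) = 0.001652

0.00165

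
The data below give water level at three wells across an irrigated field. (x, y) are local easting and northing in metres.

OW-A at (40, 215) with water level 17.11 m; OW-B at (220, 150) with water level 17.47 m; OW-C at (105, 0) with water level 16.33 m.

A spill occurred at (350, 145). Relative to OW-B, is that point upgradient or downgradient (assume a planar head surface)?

Differences from OW-A: to OW-B (Δx, Δy, Δh) = (180, -65, +0.36); to OW-C = (65, -215, -0.78).
Determinant of the coordinate differences = 180·(-215) − 65·(-65) = -34475.
∂h/∂x = [(+0.36)·(-215) − (-0.78)·(-65)] / -34475 = +0.003716
∂h/∂y = [180·(-0.78) − 65·(+0.36)] / -34475 = +0.004751
Head at (350, 145) = 17.11 + (+0.003716)·(310) + (+0.004751)·(-70) = 17.93 m.
That is higher than the 17.47 m at OW-B, so the point is upgradient.

upgradient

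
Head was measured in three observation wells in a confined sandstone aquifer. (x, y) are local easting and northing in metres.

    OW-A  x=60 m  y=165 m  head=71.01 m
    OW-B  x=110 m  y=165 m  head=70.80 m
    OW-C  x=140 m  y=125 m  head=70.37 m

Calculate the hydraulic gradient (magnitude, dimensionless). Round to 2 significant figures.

0.0087

Taking OW-A as reference: OW-B−OW-A = (50, 0, -0.21); OW-C−OW-A = (80, -40, -0.64).
Solve a·Δx + b·Δy = Δh: det = 50·(-40) − 80·0 = -2000.
∂h/∂x = [(-0.21)·(-40) − (-0.64)·0] / -2000 = -0.004200
∂h/∂y = [50·(-0.64) − 80·(-0.21)] / -2000 = +0.007600
|∇h| = √(-0.004200² + 0.007600²) = 0.008683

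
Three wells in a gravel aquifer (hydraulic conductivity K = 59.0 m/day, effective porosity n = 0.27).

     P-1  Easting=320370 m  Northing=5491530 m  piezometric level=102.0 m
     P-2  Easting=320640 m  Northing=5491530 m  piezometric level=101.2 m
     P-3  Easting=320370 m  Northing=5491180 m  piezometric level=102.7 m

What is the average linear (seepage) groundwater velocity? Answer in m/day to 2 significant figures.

∂h/∂x = (101.2 − 102.0) / (320640 − 320370) = -0.002963
∂h/∂y = (102.7 − 102.0) / (5491180 − 5491530) = -0.002000
|∇h| = √(-0.002963² + -0.002000²) = 0.003575
Seepage velocity v = K·i/n = 59.0 × 0.003575 / 0.27 = 0.7812 m/day.

0.78 m/day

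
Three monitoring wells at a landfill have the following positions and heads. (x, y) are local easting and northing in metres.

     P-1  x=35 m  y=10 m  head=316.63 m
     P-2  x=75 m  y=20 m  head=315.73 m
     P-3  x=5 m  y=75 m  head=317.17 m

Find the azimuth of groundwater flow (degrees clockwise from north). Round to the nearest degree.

085°

Three-point gradient (reference P-1): Δ to P-2 = (40, 10, -0.90), Δ to P-3 = (-30, 65, +0.54).
∂h/∂x = -0.02203, ∂h/∂y = -0.001862 (det = 2900).
Flow direction (−∇h) has components (+0.02203 E, +0.001862 N).
Azimuth = atan2(E, N) = atan2(+0.02203, +0.001862) = 85.2° ≈ 085°.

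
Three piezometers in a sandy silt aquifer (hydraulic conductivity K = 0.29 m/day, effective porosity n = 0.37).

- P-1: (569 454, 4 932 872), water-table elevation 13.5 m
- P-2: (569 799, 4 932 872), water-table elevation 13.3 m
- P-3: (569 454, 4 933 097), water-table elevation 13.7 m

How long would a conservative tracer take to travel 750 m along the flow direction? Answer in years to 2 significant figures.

2500 years

∂h/∂x = (13.3 − 13.5) / (569799 − 569454) = -0.0005797
∂h/∂y = (13.7 − 13.5) / (4933097 − 4932872) = +0.0008889
|∇h| = √(-0.0005797² + 0.0008889²) = 0.001061
Seepage velocity v = K·i/n = 0.29 × 0.001061 / 0.37 = 0.0008316 m/day.
t = 750 / 0.0008316 = 9.019e+05 days = 2.47e+03 years.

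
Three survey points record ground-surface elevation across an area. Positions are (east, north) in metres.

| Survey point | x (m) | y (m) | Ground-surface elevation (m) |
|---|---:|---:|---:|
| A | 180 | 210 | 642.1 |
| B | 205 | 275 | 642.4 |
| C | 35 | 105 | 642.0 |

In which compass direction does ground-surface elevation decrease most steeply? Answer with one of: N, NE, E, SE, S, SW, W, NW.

SE

With z = a·x + b·y + c and A as origin, the differences give:
  25·a + 65·b = +0.3
  (-145)·a + (-105)·b = -0.1
Eliminate b (×(-105) and ×65, subtract): 6800·a = -25.00 → a = ∂z/∂x = -0.003676
Back-substitute: b = ∂z/∂y = +0.006029.
Steepest decrease is along −∇f = (+0.003676 E, -0.006029 N) → southeast.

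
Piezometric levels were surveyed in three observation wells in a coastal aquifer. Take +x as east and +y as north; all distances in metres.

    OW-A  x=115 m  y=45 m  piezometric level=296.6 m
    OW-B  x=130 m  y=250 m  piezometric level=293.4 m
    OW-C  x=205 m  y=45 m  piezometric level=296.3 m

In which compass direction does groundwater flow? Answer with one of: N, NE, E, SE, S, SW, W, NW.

N

Differences from OW-A: to OW-B (Δx, Δy, Δh) = (15, 205, -3.2); to OW-C = (90, 0, -0.3).
Determinant of the coordinate differences = 15·0 − 90·205 = -18450.
∂h/∂x = [(-3.2)·0 − (-0.3)·205] / -18450 = -0.003333
∂h/∂y = [15·(-0.3) − 90·(-3.2)] / -18450 = -0.01537
Flow = −∇h = (+0.003333 east, +0.01537 north), which points north.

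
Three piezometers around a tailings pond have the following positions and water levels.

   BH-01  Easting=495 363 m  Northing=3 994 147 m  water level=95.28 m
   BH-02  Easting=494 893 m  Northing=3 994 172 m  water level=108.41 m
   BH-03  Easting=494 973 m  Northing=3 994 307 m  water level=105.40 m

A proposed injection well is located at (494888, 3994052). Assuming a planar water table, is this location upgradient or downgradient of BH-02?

upgradient

Differences from BH-01: to BH-02 (Δx, Δy, Δh) = (-470, 25, +13.13); to BH-03 = (-390, 160, +10.12).
Solve a·Δx + b·Δy = Δh: det = (-470)·160 − (-390)·25 = -65450.
∂h/∂x = [(+13.13)·160 − (+10.12)·25] / -65450 = -0.02823
∂h/∂y = [(-470)·(+10.12) − (-390)·(+13.13)] / -65450 = -0.005566
Head at (494888, 3994052) = 95.28 + (-0.02823)·(-475) + (-0.005566)·(-95) = 109.22 m.
That is higher than the 108.41 m at BH-02, so the point is upgradient.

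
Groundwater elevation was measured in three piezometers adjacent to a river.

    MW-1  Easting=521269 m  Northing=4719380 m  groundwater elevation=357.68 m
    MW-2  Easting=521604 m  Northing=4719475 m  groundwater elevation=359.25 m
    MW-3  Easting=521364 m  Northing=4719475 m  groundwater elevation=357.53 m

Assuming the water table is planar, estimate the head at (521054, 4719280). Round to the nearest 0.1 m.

Taking MW-1 as reference: MW-2−MW-1 = (335, 95, +1.57); MW-3−MW-1 = (95, 95, -0.15).
Solve a·Δx + b·Δy = Δh: det = 335·95 − 95·95 = 22800.
∂h/∂x = [(+1.57)·95 − (-0.15)·95] / 22800 = +0.007167
∂h/∂y = [335·(-0.15) − 95·(+1.57)] / 22800 = -0.008746
h(521054, 4719280) = 357.68 + (+0.007167)·(-215) + (-0.008746)·(-100) = 357.68 -1.541 +0.875 = 357.014 m.

357.0 m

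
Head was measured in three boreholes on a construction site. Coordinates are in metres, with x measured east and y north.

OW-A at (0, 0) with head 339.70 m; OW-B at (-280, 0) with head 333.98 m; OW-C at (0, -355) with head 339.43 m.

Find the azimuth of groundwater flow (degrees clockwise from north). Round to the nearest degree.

268°

∂h/∂x = (333.98 − 339.70) / (-280 − 0) = +0.02043
∂h/∂y = (339.43 − 339.70) / (-355 − 0) = +0.0007606
Flow direction (−∇h) has components (-0.02043 E, -0.0007606 N).
Azimuth = atan2(E, N) = atan2(-0.02043, -0.0007606) = 267.9° ≈ 268°.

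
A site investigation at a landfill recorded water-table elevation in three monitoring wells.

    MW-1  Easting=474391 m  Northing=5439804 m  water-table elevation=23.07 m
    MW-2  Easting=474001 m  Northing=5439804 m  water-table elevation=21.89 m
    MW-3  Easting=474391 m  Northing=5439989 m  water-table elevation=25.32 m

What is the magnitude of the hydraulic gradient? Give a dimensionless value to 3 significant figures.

∂h/∂x = (21.89 − 23.07) / (474001 − 474391) = +0.003026
∂h/∂y = (25.32 − 23.07) / (5439989 − 5439804) = +0.01216
|∇h| = √(0.003026² + 0.01216²) = 0.01253

0.0125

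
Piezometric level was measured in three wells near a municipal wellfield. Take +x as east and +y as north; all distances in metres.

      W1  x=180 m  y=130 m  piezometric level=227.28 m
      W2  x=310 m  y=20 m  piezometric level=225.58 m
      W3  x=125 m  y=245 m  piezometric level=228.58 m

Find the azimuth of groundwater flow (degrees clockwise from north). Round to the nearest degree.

145°

Differences from W1: to W2 (Δx, Δy, Δh) = (130, -110, -1.70); to W3 = (-55, 115, +1.30).
Solve a·Δx + b·Δy = Δh: det = 130·115 − (-55)·(-110) = 8900.
∂h/∂x = [(-1.70)·115 − (+1.30)·(-110)] / 8900 = -0.005899
∂h/∂y = [130·(+1.30) − (-55)·(-1.70)] / 8900 = +0.008483
Flow direction (−∇h) has components (+0.005899 E, -0.008483 N).
Azimuth = atan2(E, N) = atan2(+0.005899, -0.008483) = 145.2° ≈ 145°.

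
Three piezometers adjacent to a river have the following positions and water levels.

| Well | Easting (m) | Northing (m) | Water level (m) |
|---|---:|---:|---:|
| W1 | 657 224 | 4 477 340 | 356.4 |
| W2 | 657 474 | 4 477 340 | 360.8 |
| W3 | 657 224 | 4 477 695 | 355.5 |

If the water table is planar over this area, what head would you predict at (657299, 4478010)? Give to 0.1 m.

356.0 m

∂h/∂x = (360.8 − 356.4) / (657474 − 657224) = +0.01760
∂h/∂y = (355.5 − 356.4) / (4477695 − 4477340) = -0.002535
h(657299, 4478010) = 356.4 + (+0.01760)·(75) + (-0.002535)·(670) = 356.4 +1.320 -1.699 = 356.021 m.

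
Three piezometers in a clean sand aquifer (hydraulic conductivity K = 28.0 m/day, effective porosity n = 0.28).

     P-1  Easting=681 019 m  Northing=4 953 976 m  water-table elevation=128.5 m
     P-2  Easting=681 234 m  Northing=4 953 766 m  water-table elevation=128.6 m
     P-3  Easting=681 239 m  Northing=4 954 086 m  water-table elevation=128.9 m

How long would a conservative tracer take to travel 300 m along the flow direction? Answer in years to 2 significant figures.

Three-point gradient (reference P-1): Δ to P-2 = (215, -210, +0.1), Δ to P-3 = (220, 110, +0.4).
∂h/∂x = +0.001360, ∂h/∂y = +0.0009162 (det = 69850).
|∇h| = √(0.001360² + 0.0009162²) = 0.00164
Seepage velocity v = K·i/n = 28.0 × 0.00164 / 0.28 = 0.164 m/day.
t = 300 / 0.164 = 1829 days = 5.01 years.

5.0 years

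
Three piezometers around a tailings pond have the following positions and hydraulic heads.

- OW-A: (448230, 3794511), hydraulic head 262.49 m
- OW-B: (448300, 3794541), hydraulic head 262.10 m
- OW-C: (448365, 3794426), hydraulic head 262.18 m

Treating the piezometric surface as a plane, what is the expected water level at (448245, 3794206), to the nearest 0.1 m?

Differences from OW-A: to OW-B (Δx, Δy, Δh) = (70, 30, -0.39); to OW-C = (135, -85, -0.31).
Solve a·Δx + b·Δy = Δh: det = 70·(-85) − 135·30 = -10000.
∂h/∂x = [(-0.39)·(-85) − (-0.31)·30] / -10000 = -0.004245
∂h/∂y = [70·(-0.31) − 135·(-0.39)] / -10000 = -0.003095
h(448245, 3794206) = 262.49 + (-0.004245)·(15) + (-0.003095)·(-305) = 262.49 -0.064 +0.944 = 263.370 m.

263.4 m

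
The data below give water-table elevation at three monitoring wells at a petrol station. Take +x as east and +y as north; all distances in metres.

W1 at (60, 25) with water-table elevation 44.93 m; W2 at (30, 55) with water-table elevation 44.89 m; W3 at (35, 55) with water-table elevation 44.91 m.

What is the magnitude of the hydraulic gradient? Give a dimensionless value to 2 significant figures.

0.0048

Differences from W1: to W2 (Δx, Δy, Δh) = (-30, 30, -0.04); to W3 = (-25, 30, -0.02).
Solve a·Δx + b·Δy = Δh: det = (-30)·30 − (-25)·30 = -150.
∂h/∂x = [(-0.04)·30 − (-0.02)·30] / -150 = +0.004000
∂h/∂y = [(-30)·(-0.02) − (-25)·(-0.04)] / -150 = +0.002667
|∇h| = √(0.004000² + 0.002667²) = 0.004808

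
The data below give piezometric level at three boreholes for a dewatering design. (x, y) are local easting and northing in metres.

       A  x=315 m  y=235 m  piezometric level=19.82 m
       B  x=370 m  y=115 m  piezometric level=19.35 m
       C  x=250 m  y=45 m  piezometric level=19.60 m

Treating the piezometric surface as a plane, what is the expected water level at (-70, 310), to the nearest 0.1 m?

21.3 m

With h = a·x + b·y + c and A as origin, the differences give:
  55·a + (-120)·b = -0.47
  (-65)·a + (-190)·b = -0.22
Eliminate b (×(-190) and ×(-120), subtract): -18250·a = 62.900 → a = ∂h/∂x = -0.003447
Back-substitute: b = ∂h/∂y = +0.002337.
h(-70, 310) = 19.82 + (-0.003447)·(-385) + (+0.002337)·(75) = 19.82 +1.327 +0.175 = 21.322 m.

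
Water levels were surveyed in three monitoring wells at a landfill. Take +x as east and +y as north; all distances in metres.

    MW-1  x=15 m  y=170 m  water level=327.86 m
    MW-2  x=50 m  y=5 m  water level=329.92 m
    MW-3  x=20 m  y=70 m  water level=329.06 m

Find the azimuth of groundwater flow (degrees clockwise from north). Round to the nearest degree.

With h = a·x + b·y + c and MW-1 as origin, the differences give:
  35·a + (-165)·b = +2.06
  5·a + (-100)·b = +1.20
Eliminate b (×(-100) and ×(-165), subtract): -2675·a = -8.000 → a = ∂h/∂x = +0.002991
Back-substitute: b = ∂h/∂y = -0.01185.
Flow direction (−∇h) has components (-0.002991 E, +0.01185 N).
Azimuth = atan2(E, N) = atan2(-0.002991, +0.01185) = 345.8° ≈ 346°.

346°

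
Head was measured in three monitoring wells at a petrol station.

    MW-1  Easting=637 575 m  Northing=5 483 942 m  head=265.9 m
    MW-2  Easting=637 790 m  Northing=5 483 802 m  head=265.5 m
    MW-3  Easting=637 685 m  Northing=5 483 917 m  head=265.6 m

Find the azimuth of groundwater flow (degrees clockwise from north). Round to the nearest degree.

057°

With h = a·x + b·y + c and MW-1 as origin, the differences give:
  215·a + (-140)·b = -0.4
  110·a + (-25)·b = -0.3
Eliminate b (×(-25) and ×(-140), subtract): 10025·a = -32.00 → a = ∂h/∂x = -0.003192
Back-substitute: b = ∂h/∂y = -0.002045.
Flow direction (−∇h) has components (+0.003192 E, +0.002045 N).
Azimuth = atan2(E, N) = atan2(+0.003192, +0.002045) = 57.4° ≈ 057°.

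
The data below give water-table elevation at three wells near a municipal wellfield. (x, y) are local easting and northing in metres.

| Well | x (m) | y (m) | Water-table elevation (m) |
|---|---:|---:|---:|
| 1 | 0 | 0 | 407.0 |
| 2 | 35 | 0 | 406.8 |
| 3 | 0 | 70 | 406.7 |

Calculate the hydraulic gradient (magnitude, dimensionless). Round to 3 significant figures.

0.00714

∂h/∂x = (406.8 − 407.0) / (35 − 0) = -0.005714
∂h/∂y = (406.7 − 407.0) / (70 − 0) = -0.004286
|∇h| = √(-0.005714² + -0.004286²) = 0.007143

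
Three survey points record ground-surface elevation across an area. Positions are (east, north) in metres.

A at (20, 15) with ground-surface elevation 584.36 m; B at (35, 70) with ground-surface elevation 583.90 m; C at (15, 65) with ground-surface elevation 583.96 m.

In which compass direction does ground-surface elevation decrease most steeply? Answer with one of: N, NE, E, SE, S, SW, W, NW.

Taking A as reference: B−A = (15, 55, -0.46); C−A = (-5, 50, -0.40).
Solve a·Δx + b·Δy = Δz: det = 15·50 − (-5)·55 = 1025.
∂z/∂x = [(-0.46)·50 − (-0.40)·55] / 1025 = -0.0009756
∂z/∂y = [15·(-0.40) − (-5)·(-0.46)] / 1025 = -0.008098
Steepest decrease is along −∇f = (+0.0009756 E, +0.008098 N) → north.

N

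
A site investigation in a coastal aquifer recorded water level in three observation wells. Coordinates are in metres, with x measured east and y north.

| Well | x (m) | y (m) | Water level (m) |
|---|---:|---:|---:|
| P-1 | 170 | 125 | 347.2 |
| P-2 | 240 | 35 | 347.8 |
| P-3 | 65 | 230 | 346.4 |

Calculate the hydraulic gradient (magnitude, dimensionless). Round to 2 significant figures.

0.0054

Differences from P-1: to P-2 (Δx, Δy, Δh) = (70, -90, +0.6); to P-3 = (-105, 105, -0.8).
Determinant of the coordinate differences = 70·105 − (-105)·(-90) = -2100.
∂h/∂x = [(+0.6)·105 − (-0.8)·(-90)] / -2100 = +0.004286
∂h/∂y = [70·(-0.8) − (-105)·(+0.6)] / -2100 = -0.003333
|∇h| = √(0.004286² + -0.003333²) = 0.005429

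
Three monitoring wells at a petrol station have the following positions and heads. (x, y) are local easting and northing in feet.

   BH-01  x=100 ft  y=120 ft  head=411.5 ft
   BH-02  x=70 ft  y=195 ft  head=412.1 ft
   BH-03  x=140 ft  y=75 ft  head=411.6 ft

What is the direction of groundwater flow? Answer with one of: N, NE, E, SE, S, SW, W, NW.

SW

Taking BH-01 as reference: BH-02−BH-01 = (-30, 75, +0.6); BH-03−BH-01 = (40, -45, +0.1).
Solve a·Δx + b·Δy = Δh: det = (-30)·(-45) − 40·75 = -1650.
∂h/∂x = [(+0.6)·(-45) − (+0.1)·75] / -1650 = +0.02091
∂h/∂y = [(-30)·(+0.1) − 40·(+0.6)] / -1650 = +0.01636
Flow = −∇h = (-0.02091 east, -0.01636 north), which points southwest.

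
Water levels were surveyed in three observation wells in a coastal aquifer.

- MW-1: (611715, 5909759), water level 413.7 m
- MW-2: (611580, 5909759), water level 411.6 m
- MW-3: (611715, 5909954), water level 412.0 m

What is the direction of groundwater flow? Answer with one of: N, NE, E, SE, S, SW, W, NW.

∂h/∂x = (411.6 − 413.7) / (611580 − 611715) = +0.01556
∂h/∂y = (412.0 − 413.7) / (5909954 − 5909759) = -0.008718
Flow = −∇h = (-0.01556 east, +0.008718 north), which points northwest.

NW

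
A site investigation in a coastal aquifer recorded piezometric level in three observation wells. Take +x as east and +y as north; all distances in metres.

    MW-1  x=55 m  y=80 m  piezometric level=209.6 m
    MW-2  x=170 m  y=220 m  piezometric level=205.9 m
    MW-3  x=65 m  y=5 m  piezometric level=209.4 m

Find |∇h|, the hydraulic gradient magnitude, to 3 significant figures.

Three-point gradient (reference MW-1): Δ to MW-2 = (115, 140, -3.7), Δ to MW-3 = (10, -75, -0.2).
∂h/∂x = -0.03047, ∂h/∂y = -0.001397 (det = -10025).
|∇h| = √(-0.03047² + -0.001397²) = 0.0305

0.0305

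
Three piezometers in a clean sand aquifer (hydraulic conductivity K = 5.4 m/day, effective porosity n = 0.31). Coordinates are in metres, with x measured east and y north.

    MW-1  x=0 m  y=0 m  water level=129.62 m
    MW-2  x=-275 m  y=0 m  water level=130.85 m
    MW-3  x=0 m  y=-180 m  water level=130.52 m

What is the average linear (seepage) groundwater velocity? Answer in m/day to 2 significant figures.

0.12 m/day

∂h/∂x = (130.85 − 129.62) / (-275 − 0) = -0.004473
∂h/∂y = (130.52 − 129.62) / (-180 − 0) = -0.005000
|∇h| = √(-0.004473² + -0.005000²) = 0.006709
Seepage velocity v = K·i/n = 5.4 × 0.006709 / 0.31 = 0.1169 m/day.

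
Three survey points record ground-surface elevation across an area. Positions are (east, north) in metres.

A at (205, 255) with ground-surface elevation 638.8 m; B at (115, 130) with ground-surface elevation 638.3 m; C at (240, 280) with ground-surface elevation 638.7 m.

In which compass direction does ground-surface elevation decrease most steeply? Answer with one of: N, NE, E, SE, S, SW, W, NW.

Differences from A: to B (Δx, Δy, Δh) = (-90, -125, -0.5); to C = (35, 25, -0.1).
Solve a·Δx + b·Δy = Δz: det = (-90)·25 − 35·(-125) = 2125.
∂z/∂x = [(-0.5)·25 − (-0.1)·(-125)] / 2125 = -0.01176
∂z/∂y = [(-90)·(-0.1) − 35·(-0.5)] / 2125 = +0.01247
Steepest decrease is along −∇f = (+0.01176 E, -0.01247 N) → southeast.

SE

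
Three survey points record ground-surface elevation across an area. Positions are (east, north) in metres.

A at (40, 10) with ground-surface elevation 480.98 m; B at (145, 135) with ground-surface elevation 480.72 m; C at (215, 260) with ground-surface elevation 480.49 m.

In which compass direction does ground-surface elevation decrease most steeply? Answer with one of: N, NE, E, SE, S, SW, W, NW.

NE

With z = a·x + b·y + c and A as origin, the differences give:
  105·a + 125·b = -0.26
  175·a + 250·b = -0.49
Eliminate b (×250 and ×125, subtract): 4375·a = -3.750 → a = ∂z/∂x = -0.0008571
Back-substitute: b = ∂z/∂y = -0.001360.
Steepest decrease is along −∇f = (+0.0008571 E, +0.001360 N) → northeast.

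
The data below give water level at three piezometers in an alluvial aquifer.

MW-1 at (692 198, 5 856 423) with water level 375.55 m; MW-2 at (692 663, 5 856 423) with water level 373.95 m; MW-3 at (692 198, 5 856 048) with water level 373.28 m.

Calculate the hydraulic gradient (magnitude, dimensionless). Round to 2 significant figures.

∂h/∂x = (373.95 − 375.55) / (692663 − 692198) = -0.003441
∂h/∂y = (373.28 − 375.55) / (5856048 − 5856423) = +0.006053
|∇h| = √(-0.003441² + 0.006053²) = 0.006963

0.0070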